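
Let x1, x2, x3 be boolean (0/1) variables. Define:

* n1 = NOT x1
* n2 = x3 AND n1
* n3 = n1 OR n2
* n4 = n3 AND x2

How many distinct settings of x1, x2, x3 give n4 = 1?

n4 = n3 AND x2 must be 1, so both n3 = 1 and x2 = 1.
n3 = n1 OR n2 must be 1, so at least one of n1, n2 is 1.
Satisfying assignments:
  x1=0, x2=1, x3=0
  x1=0, x2=1, x3=1

2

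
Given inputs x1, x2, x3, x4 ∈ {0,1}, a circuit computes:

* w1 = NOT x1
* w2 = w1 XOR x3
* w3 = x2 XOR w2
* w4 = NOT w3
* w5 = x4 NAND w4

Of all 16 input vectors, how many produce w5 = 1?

12

w5 = x4 NAND w4 must be 1, so at least one of x4, w4 is 0.
Enumerating the 16 input combinations, 12 give w5 = 1 and 4 give w5 = 0.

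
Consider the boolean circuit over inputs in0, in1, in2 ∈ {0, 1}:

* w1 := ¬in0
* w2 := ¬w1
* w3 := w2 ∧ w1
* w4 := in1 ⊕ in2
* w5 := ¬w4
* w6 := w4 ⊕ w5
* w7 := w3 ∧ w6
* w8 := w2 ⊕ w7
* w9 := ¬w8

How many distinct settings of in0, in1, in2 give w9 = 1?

w9 = ¬w8 must be 1, so w8 = 0.
Enumerating the 8 input combinations, 4 give w9 = 1 and 4 give w9 = 0.

4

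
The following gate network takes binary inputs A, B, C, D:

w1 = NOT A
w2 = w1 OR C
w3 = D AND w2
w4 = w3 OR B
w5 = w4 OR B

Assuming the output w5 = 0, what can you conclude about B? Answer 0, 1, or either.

w5 = w4 OR B must be 0, so both w4 = 0 and B = 0.
w4 = w3 OR B must be 0, so both w3 = 0 and B = 0.
Every assignment with w5 = 0 has B = 0; there are 5 such assignment(s).

0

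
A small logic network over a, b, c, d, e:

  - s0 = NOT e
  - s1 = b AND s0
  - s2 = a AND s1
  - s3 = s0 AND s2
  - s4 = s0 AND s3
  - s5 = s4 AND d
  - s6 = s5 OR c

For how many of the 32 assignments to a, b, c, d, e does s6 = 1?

17

s6 = s5 OR c must be 1, so at least one of s5, c is 1.
Enumerating the 32 input combinations, 17 give s6 = 1 and 15 give s6 = 0.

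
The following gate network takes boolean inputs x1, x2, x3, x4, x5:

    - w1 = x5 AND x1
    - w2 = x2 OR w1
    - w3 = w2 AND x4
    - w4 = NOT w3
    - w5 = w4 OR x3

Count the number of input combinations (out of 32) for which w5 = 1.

27

w5 = w4 OR x3 must be 1, so at least one of w4, x3 is 1.
Enumerating the 32 input combinations, 27 give w5 = 1 and 5 give w5 = 0.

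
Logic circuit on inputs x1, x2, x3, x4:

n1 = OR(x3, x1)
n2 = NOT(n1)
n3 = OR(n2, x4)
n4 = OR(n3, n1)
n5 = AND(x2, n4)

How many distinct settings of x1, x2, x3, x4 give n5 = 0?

8

n5 = AND(x2, n4) must be 0, so at least one of x2, n4 is 0.
Enumerating the 16 input combinations, 8 give n5 = 0 and 8 give n5 = 1.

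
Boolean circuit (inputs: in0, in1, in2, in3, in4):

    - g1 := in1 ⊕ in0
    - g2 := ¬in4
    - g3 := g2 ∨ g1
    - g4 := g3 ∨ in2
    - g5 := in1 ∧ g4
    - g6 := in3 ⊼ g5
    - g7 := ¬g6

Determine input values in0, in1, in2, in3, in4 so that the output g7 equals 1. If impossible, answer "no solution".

in0=0 in1=1 in2=0 in3=1 in4=1

g7 = ¬g6 must be 1, so g6 = 0.
g6 = in3 ⊼ g5 must be 0, so both in3 = 1 and g5 = 1.
Check with in0=0 in1=1 in2=0 in3=1 in4=1:
g1 = in1 ⊕ in0 = 1 ⊕ 0 = 1
g2 = ¬in4 = ¬1 = 0
g3 = g2 ∨ g1 = 0 ∨ 1 = 1
g4 = g3 ∨ in2 = 1 ∨ 0 = 1
g5 = in1 ∧ g4 = 1 ∧ 1 = 1
g6 = in3 ⊼ g5 = 1 ⊼ 1 = 0
g7 = ¬g6 = ¬0 = 1
So g7 = 1 as required.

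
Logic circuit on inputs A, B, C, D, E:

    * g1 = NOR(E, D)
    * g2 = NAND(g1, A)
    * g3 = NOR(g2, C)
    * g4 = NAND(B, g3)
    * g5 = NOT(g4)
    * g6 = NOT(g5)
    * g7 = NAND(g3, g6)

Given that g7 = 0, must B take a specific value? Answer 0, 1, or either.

g7 = NAND(g3, g6) must be 0, so both g3 = 1 and g6 = 1.
Every assignment with g7 = 0 has B = 0; there are 1 such assignment(s).
  A=1, B=0, C=0, D=0, E=0

0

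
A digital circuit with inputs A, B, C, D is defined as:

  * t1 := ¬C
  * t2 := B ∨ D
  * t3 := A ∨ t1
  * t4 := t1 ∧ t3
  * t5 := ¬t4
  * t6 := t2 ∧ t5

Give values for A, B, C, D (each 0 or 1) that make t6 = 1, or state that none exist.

A=1, B=0, C=1, D=1

Check with A=1, B=0, C=1, D=1:
t1 = ¬C = ¬1 = 0
t2 = B ∨ D = 0 ∨ 1 = 1
t3 = A ∨ t1 = 1 ∨ 0 = 1
t4 = t1 ∧ t3 = 0 ∧ 1 = 0
t5 = ¬t4 = ¬0 = 1
t6 = t2 ∧ t5 = 1 ∧ 1 = 1
So t6 = 1 as required.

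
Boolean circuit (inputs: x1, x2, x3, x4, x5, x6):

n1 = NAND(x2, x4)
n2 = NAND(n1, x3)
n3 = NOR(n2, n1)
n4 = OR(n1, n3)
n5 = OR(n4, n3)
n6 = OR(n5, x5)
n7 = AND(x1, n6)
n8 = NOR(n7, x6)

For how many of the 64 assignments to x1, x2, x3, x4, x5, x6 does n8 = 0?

n8 = NOR(n7, x6) must be 0, so at least one of n7, x6 is 1.
Enumerating the 64 input combinations, 46 give n8 = 0 and 18 give n8 = 1.

46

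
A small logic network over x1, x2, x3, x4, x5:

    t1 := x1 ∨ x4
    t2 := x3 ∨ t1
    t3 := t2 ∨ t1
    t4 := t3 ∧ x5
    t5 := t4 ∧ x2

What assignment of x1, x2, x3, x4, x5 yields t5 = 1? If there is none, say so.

x1=1, x2=1, x3=0, x4=1, x5=1

Check with x1=1, x2=1, x3=0, x4=1, x5=1:
t1 = x1 ∨ x4 = 1 ∨ 1 = 1
t2 = x3 ∨ t1 = 0 ∨ 1 = 1
t3 = t2 ∨ t1 = 1 ∨ 1 = 1
t4 = t3 ∧ x5 = 1 ∧ 1 = 1
t5 = t4 ∧ x2 = 1 ∧ 1 = 1
So t5 = 1 as required.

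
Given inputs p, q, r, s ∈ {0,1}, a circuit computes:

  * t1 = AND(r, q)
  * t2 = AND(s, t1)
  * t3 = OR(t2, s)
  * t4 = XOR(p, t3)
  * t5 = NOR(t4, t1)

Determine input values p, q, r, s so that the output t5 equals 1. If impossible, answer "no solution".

Check with p=0 q=1 r=0 s=0:
t1 = AND(r, q) = AND(0, 1) = 0
t2 = AND(s, t1) = AND(0, 0) = 0
t3 = OR(t2, s) = OR(0, 0) = 0
t4 = XOR(p, t3) = XOR(0, 0) = 0
t5 = NOR(t4, t1) = NOR(0, 0) = 1
So t5 = 1 as required.

p=0 q=1 r=0 s=0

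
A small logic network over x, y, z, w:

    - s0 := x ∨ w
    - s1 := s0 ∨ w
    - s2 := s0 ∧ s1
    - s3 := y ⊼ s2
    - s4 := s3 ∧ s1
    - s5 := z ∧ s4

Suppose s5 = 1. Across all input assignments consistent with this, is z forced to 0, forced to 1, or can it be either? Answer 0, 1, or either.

1

s5 = z ∧ s4 must be 1, so both z = 1 and s4 = 1.
s4 = s3 ∧ s1 must be 1, so both s3 = 1 and s1 = 1.
Every assignment with s5 = 1 has z = 1; there are 3 such assignment(s).
  x=0, y=0, z=1, w=1
  x=1, y=0, z=1, w=0
  x=1, y=0, z=1, w=1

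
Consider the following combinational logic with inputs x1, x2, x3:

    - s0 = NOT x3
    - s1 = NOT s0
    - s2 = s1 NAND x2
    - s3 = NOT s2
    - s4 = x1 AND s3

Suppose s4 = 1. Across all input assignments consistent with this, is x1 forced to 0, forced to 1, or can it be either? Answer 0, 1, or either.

s4 = x1 AND s3 must be 1, so both x1 = 1 and s3 = 1.
s3 = NOT s2 must be 1, so s2 = 0.
Every assignment with s4 = 1 has x1 = 1; there are 1 such assignment(s).
  x1=1, x2=1, x3=1

1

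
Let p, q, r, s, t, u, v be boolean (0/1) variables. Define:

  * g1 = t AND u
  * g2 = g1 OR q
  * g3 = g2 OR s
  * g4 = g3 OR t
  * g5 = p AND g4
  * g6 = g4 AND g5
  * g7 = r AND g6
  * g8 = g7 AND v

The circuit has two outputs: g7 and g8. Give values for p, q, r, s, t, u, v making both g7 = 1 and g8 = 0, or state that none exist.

p=1, q=0, r=1, s=0, t=1, u=0, v=0

Check with p=1, q=0, r=1, s=0, t=1, u=0, v=0:
g1 = t AND u = 1 AND 0 = 0
g2 = g1 OR q = 0 OR 0 = 0
g3 = g2 OR s = 0 OR 0 = 0
g4 = g3 OR t = 0 OR 1 = 1
g5 = p AND g4 = 1 AND 1 = 1
g6 = g4 AND g5 = 1 AND 1 = 1
g7 = r AND g6 = 1 AND 1 = 1
g8 = g7 AND v = 1 AND 0 = 0
So g7 = 1 and g8 = 0.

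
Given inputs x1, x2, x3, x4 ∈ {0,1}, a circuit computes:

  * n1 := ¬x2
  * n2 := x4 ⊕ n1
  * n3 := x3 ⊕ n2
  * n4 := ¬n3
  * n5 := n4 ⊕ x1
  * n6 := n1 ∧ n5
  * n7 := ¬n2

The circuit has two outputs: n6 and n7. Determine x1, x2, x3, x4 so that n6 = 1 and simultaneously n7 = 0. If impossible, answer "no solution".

Check with x1=1 x2=0 x3=0 x4=0:
n1 = ¬x2 = ¬0 = 1
n2 = x4 ⊕ n1 = 0 ⊕ 1 = 1
n3 = x3 ⊕ n2 = 0 ⊕ 1 = 1
n4 = ¬n3 = ¬1 = 0
n5 = n4 ⊕ x1 = 0 ⊕ 1 = 1
n6 = n1 ∧ n5 = 1 ∧ 1 = 1
n7 = ¬n2 = ¬1 = 0
So n6 = 1 and n7 = 0.

x1=1 x2=0 x3=0 x4=0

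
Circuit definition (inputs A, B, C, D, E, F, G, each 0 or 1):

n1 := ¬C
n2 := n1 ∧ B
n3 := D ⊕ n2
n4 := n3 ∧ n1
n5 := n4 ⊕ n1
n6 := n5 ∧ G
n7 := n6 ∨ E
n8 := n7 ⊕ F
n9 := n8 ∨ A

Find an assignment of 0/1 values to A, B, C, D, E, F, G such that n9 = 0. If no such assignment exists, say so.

A=0, B=1, C=0, D=0, E=0, F=0, G=1

n9 = n8 ∨ A must be 0, so both n8 = 0 and A = 0.
n8 = n7 ⊕ F must be 0, so n7 and F are equal.
Check with A=0, B=1, C=0, D=0, E=0, F=0, G=1:
n1 = ¬C = ¬0 = 1
n2 = n1 ∧ B = 1 ∧ 1 = 1
n3 = D ⊕ n2 = 0 ⊕ 1 = 1
n4 = n3 ∧ n1 = 1 ∧ 1 = 1
n5 = n4 ⊕ n1 = 1 ⊕ 1 = 0
n6 = n5 ∧ G = 0 ∧ 1 = 0
n7 = n6 ∨ E = 0 ∨ 0 = 0
n8 = n7 ⊕ F = 0 ⊕ 0 = 0
n9 = n8 ∨ A = 0 ∨ 0 = 0
So n9 = 0 as required.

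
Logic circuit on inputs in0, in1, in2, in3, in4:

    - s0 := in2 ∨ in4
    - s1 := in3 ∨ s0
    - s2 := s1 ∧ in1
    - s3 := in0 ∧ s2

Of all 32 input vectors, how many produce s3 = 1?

7

s3 = in0 ∧ s2 must be 1, so both in0 = 1 and s2 = 1.
Enumerating the 32 input combinations, 7 give s3 = 1 and 25 give s3 = 0.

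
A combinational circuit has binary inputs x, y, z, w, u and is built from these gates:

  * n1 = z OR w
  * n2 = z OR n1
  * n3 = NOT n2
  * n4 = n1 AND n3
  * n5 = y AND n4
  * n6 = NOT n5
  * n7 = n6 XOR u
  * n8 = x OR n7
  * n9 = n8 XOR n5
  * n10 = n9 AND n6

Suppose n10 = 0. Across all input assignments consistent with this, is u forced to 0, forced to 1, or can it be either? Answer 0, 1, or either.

1

n10 = n9 AND n6 must be 0, so at least one of n9, n6 is 0.
Every assignment with n10 = 0 has u = 1; there are 8 such assignment(s).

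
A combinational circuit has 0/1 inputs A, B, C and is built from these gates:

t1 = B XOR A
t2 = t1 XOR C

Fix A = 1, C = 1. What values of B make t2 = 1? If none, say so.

B=1

Check with A = 1, C = 1 and B=1:
t1 = B XOR A = 1 XOR 1 = 0
t2 = t1 XOR C = 0 XOR 1 = 1
So t2 = 1.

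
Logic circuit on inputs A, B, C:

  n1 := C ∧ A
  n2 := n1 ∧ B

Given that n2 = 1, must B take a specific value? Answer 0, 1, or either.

n2 = n1 ∧ B must be 1, so both n1 = 1 and B = 1.
n1 = C ∧ A must be 1, so both C = 1 and A = 1.
Every assignment with n2 = 1 has B = 1; there are 1 such assignment(s).
  A=1, B=1, C=1

1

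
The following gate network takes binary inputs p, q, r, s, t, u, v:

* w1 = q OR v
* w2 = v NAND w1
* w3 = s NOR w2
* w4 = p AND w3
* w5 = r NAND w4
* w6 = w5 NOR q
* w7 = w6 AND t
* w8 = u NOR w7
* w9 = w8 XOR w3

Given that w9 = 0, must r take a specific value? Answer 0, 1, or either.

either

Both values of r occur among assignments with w9 = 0:
  r=0: p=0, q=0, r=0, s=0, t=0, u=0, v=1
  r=1: p=0, q=0, r=1, s=0, t=0, u=0, v=1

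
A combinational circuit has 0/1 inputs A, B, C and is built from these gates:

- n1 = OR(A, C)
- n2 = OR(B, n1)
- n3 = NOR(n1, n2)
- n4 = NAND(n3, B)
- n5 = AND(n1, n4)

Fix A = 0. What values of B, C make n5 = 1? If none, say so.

n5 = AND(n1, n4) must be 1, so both n1 = 1 and n4 = 1.
Check with A = 0 and B=1, C=1:
n1 = OR(A, C) = OR(0, 1) = 1
n2 = OR(B, n1) = OR(1, 1) = 1
n3 = NOR(n1, n2) = NOR(1, 1) = 0
n4 = NAND(n3, B) = NAND(0, 1) = 1
n5 = AND(n1, n4) = AND(1, 1) = 1
So n5 = 1.

B=1 C=1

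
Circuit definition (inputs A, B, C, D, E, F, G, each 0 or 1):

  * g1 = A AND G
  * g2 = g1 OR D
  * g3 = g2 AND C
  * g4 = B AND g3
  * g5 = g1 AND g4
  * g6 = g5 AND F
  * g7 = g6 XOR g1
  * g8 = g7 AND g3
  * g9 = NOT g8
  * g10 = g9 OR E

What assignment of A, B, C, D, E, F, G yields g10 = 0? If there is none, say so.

g10 = g9 OR E must be 0, so both g9 = 0 and E = 0.
g9 = NOT g8 must be 0, so g8 = 1.
Check with A=1, B=0, C=1, D=1, E=0, F=0, G=1:
g1 = A AND G = 1 AND 1 = 1
g2 = g1 OR D = 1 OR 1 = 1
g3 = g2 AND C = 1 AND 1 = 1
g4 = B AND g3 = 0 AND 1 = 0
g5 = g1 AND g4 = 1 AND 0 = 0
g6 = g5 AND F = 0 AND 0 = 0
g7 = g6 XOR g1 = 0 XOR 1 = 1
g8 = g7 AND g3 = 1 AND 1 = 1
g9 = NOT g8 = NOT 1 = 0
g10 = g9 OR E = 0 OR 0 = 0
So g10 = 0 as required.

A=1, B=0, C=1, D=1, E=0, F=0, G=1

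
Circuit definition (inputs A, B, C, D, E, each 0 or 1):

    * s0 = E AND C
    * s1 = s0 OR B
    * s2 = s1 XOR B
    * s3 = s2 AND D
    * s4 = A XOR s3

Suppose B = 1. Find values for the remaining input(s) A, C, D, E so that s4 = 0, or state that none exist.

s4 = A XOR s3 must be 0, so A and s3 are equal.
Check with B = 1 and A=0, C=0, D=1, E=0:
s0 = E AND C = 0 AND 0 = 0
s1 = s0 OR B = 0 OR 1 = 1
s2 = s1 XOR B = 1 XOR 1 = 0
s3 = s2 AND D = 0 AND 1 = 0
s4 = A XOR s3 = 0 XOR 0 = 0
So s4 = 0.

A=0, C=0, D=1, E=0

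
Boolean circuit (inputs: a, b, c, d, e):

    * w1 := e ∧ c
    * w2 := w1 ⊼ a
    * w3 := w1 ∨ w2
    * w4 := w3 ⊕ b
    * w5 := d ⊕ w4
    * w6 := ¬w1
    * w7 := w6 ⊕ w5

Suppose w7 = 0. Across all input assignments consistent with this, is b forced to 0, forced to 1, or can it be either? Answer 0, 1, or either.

Both values of b occur among assignments with w7 = 0:
  b=0: a=0, b=0, c=0, d=0, e=0
  b=1: a=0, b=1, c=0, d=1, e=0

either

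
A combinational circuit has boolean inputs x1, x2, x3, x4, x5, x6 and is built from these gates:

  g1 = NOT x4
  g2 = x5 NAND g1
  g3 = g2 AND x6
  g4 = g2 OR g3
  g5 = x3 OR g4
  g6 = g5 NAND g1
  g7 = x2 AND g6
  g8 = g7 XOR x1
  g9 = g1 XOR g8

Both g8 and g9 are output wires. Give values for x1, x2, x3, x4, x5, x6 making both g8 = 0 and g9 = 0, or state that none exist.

Check with x1=1 x2=1 x3=0 x4=1 x5=1 x6=1:
g1 = NOT x4 = NOT 1 = 0
g2 = x5 NAND g1 = 1 NAND 0 = 1
g3 = g2 AND x6 = 1 AND 1 = 1
g4 = g2 OR g3 = 1 OR 1 = 1
g5 = x3 OR g4 = 0 OR 1 = 1
g6 = g5 NAND g1 = 1 NAND 0 = 1
g7 = x2 AND g6 = 1 AND 1 = 1
g8 = g7 XOR x1 = 1 XOR 1 = 0
g9 = g1 XOR g8 = 0 XOR 0 = 0
So g8 = 0 and g9 = 0.

x1=1 x2=1 x3=0 x4=1 x5=1 x6=1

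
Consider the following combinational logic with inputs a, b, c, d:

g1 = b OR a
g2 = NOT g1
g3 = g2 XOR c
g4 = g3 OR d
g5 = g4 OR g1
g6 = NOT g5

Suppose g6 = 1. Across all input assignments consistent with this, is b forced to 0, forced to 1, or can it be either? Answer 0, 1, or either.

g6 = NOT g5 must be 1, so g5 = 0.
g5 = g4 OR g1 must be 0, so both g4 = 0 and g1 = 0.
Every assignment with g6 = 1 has b = 0; there are 1 such assignment(s).
  a=0, b=0, c=1, d=0

0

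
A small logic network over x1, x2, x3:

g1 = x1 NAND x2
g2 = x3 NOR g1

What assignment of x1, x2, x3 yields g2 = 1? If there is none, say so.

x1=1, x2=1, x3=0

g2 = x3 NOR g1 must be 1, so both x3 = 0 and g1 = 0.
Check with x1=1, x2=1, x3=0:
g1 = x1 NAND x2 = 1 NAND 1 = 0
g2 = x3 NOR g1 = 0 NOR 0 = 1
So g2 = 1 as required.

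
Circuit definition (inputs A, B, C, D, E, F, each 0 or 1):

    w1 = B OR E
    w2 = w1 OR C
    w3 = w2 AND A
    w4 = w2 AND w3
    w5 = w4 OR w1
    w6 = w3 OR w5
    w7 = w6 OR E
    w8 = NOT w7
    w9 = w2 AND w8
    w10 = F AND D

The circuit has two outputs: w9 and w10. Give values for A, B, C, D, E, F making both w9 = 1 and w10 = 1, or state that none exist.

Check with A=0, B=0, C=1, D=1, E=0, F=1:
w1 = B OR E = 0 OR 0 = 0
w2 = w1 OR C = 0 OR 1 = 1
w3 = w2 AND A = 1 AND 0 = 0
w4 = w2 AND w3 = 1 AND 0 = 0
w5 = w4 OR w1 = 0 OR 0 = 0
w6 = w3 OR w5 = 0 OR 0 = 0
w7 = w6 OR E = 0 OR 0 = 0
w8 = NOT w7 = NOT 0 = 1
w9 = w2 AND w8 = 1 AND 1 = 1
w10 = F AND D = 1 AND 1 = 1
So w9 = 1 and w10 = 1.

A=0, B=0, C=1, D=1, E=0, F=1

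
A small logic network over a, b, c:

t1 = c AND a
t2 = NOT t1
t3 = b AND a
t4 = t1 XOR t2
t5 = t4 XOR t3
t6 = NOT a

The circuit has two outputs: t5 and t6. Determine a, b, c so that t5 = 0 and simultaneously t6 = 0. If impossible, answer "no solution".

Check with a=1, b=1, c=0:
t1 = c AND a = 0 AND 1 = 0
t2 = NOT t1 = NOT 0 = 1
t3 = b AND a = 1 AND 1 = 1
t4 = t1 XOR t2 = 0 XOR 1 = 1
t5 = t4 XOR t3 = 1 XOR 1 = 0
t6 = NOT a = NOT 1 = 0
So t5 = 0 and t6 = 0.

a=1, b=1, c=0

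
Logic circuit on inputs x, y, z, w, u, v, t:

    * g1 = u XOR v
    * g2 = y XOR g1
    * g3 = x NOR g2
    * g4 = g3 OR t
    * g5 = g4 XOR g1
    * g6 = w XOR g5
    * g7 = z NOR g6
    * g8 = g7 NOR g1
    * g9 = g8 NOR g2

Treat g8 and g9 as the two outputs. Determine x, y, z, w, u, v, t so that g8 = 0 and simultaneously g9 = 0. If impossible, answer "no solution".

x=0, y=0, z=1, w=0, u=0, v=1, t=1

Check with x=0, y=0, z=1, w=0, u=0, v=1, t=1:
g1 = u XOR v = 0 XOR 1 = 1
g2 = y XOR g1 = 0 XOR 1 = 1
g3 = x NOR g2 = 0 NOR 1 = 0
g4 = g3 OR t = 0 OR 1 = 1
g5 = g4 XOR g1 = 1 XOR 1 = 0
g6 = w XOR g5 = 0 XOR 0 = 0
g7 = z NOR g6 = 1 NOR 0 = 0
g8 = g7 NOR g1 = 0 NOR 1 = 0
g9 = g8 NOR g2 = 0 NOR 1 = 0
So g8 = 0 and g9 = 0.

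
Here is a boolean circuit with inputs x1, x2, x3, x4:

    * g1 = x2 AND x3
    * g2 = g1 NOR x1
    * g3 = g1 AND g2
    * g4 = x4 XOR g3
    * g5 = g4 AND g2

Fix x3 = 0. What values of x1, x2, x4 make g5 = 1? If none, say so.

Check with x3 = 0 and x1=0, x2=1, x4=1:
g1 = x2 AND x3 = 1 AND 0 = 0
g2 = g1 NOR x1 = 0 NOR 0 = 1
g3 = g1 AND g2 = 0 AND 1 = 0
g4 = x4 XOR g3 = 1 XOR 0 = 1
g5 = g4 AND g2 = 1 AND 1 = 1
So g5 = 1.

x1=0, x2=1, x4=1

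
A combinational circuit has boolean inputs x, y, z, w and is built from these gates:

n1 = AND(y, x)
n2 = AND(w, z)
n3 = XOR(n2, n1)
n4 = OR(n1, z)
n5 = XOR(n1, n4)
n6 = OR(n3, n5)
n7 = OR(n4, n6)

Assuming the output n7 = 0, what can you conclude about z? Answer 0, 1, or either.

n7 = OR(n4, n6) must be 0, so both n4 = 0 and n6 = 0.
Every assignment with n7 = 0 has z = 0; there are 6 such assignment(s).

0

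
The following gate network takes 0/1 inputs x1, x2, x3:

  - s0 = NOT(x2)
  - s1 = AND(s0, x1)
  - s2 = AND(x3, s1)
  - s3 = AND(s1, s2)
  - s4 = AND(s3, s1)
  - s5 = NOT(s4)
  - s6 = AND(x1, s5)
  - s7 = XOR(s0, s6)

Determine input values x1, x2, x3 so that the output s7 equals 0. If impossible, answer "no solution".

s7 = XOR(s0, s6) must be 0, so s0 and s6 are equal.
Check with x1=0, x2=1, x3=1:
s0 = NOT(x2) = NOT 1 = 0
s1 = AND(s0, x1) = AND(0, 0) = 0
s2 = AND(x3, s1) = AND(1, 0) = 0
s3 = AND(s1, s2) = AND(0, 0) = 0
s4 = AND(s3, s1) = AND(0, 0) = 0
s5 = NOT(s4) = NOT 0 = 1
s6 = AND(x1, s5) = AND(0, 1) = 0
s7 = XOR(s0, s6) = XOR(0, 0) = 0
So s7 = 0 as required.

x1=0, x2=1, x3=1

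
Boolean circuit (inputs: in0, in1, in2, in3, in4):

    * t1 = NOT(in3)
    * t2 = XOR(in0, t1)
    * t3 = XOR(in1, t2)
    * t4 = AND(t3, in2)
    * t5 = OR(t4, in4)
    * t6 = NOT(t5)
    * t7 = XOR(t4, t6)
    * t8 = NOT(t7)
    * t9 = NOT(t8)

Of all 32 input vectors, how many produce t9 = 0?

t9 = NOT(t8) must be 0, so t8 = 1.
t8 = NOT(t7) must be 1, so t7 = 0.
Enumerating the 32 input combinations, 12 give t9 = 0 and 20 give t9 = 1.

12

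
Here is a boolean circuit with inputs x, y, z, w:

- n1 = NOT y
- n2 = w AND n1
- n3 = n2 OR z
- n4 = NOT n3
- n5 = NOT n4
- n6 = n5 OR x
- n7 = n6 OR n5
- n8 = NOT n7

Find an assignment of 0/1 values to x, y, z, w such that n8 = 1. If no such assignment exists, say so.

n8 = NOT n7 must be 1, so n7 = 0.
n7 = n6 OR n5 must be 0, so both n6 = 0 and n5 = 0.
Check with x=0 y=1 z=0 w=1:
n1 = NOT y = NOT 1 = 0
n2 = w AND n1 = 1 AND 0 = 0
n3 = n2 OR z = 0 OR 0 = 0
n4 = NOT n3 = NOT 0 = 1
n5 = NOT n4 = NOT 1 = 0
n6 = n5 OR x = 0 OR 0 = 0
n7 = n6 OR n5 = 0 OR 0 = 0
n8 = NOT n7 = NOT 0 = 1
So n8 = 1 as required.

x=0 y=1 z=0 w=1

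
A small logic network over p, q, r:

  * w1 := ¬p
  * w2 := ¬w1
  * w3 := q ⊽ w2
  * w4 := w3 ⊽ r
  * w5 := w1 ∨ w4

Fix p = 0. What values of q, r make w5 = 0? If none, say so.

no solution exists

With p = 0 fixed, none of the 4 settings of q, r give w5 = 0.
For example, with q=1, r=1:
w1 = ¬p = ¬0 = 1
w2 = ¬w1 = ¬1 = 0
w3 = q ⊽ w2 = 1 ⊽ 0 = 0
w4 = w3 ⊽ r = 0 ⊽ 1 = 0
w5 = w1 ∨ w4 = 1 ∨ 0 = 1
giving w5 = 1 ≠ 0.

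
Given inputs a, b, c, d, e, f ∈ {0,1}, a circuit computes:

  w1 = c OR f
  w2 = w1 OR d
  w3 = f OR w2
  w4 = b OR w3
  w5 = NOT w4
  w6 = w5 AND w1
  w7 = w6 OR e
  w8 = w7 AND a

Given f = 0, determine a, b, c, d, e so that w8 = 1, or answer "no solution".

a=1, b=1, c=1, d=0, e=1

w8 = w7 AND a must be 1, so both w7 = 1 and a = 1.
w7 = w6 OR e must be 1, so at least one of w6, e is 1.
Check with f = 0 and a=1, b=1, c=1, d=0, e=1:
w1 = c OR f = 1 OR 0 = 1
w2 = w1 OR d = 1 OR 0 = 1
w3 = f OR w2 = 0 OR 1 = 1
w4 = b OR w3 = 1 OR 1 = 1
w5 = NOT w4 = NOT 1 = 0
w6 = w5 AND w1 = 0 AND 1 = 0
w7 = w6 OR e = 0 OR 1 = 1
w8 = w7 AND a = 1 AND 1 = 1
So w8 = 1.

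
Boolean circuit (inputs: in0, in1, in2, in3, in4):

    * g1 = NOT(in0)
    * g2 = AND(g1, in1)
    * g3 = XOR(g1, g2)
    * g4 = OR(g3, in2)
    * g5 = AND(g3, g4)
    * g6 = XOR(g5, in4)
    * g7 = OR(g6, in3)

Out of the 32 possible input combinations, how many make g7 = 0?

g7 = OR(g6, in3) must be 0, so both g6 = 0 and in3 = 0.
Enumerating the 32 input combinations, 8 give g7 = 0 and 24 give g7 = 1.

8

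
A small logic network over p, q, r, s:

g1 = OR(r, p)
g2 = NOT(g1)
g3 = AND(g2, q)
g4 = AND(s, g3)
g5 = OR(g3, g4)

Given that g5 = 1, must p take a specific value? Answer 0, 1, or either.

0

g5 = OR(g3, g4) must be 1, so at least one of g3, g4 is 1.
Every assignment with g5 = 1 has p = 0; there are 2 such assignment(s).
  p=0, q=1, r=0, s=0
  p=0, q=1, r=0, s=1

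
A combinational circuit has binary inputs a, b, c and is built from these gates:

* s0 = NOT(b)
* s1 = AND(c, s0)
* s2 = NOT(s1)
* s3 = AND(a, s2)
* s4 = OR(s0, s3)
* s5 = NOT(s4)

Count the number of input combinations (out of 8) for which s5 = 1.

2

s5 = NOT(s4) must be 1, so s4 = 0.
s4 = OR(s0, s3) must be 0, so both s0 = 0 and s3 = 0.
Enumerating the 8 input combinations, 2 give s5 = 1 and 6 give s5 = 0.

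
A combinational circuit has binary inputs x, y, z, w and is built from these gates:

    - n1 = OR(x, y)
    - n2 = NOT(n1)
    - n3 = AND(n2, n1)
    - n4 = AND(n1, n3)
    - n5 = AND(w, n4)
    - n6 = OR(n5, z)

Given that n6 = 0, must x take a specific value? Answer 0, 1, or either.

Both values of x occur among assignments with n6 = 0:
  x=0: x=0, y=0, z=0, w=0
  x=1: x=1, y=0, z=0, w=0

either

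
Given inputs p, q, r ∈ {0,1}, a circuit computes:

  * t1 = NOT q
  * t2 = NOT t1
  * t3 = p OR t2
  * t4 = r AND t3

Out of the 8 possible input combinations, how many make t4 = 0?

5

t4 = r AND t3 must be 0, so at least one of r, t3 is 0.
Satisfying assignments:
  p=0, q=0, r=0
  p=0, q=0, r=1
  p=0, q=1, r=0
  p=1, q=0, r=0
  p=1, q=1, r=0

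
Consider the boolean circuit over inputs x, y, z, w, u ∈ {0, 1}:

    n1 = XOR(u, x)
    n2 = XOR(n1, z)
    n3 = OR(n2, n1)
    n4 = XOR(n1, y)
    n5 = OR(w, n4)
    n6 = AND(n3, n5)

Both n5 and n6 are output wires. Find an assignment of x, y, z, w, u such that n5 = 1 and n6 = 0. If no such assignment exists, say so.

x=0, y=1, z=0, w=1, u=0

Check with x=0, y=1, z=0, w=1, u=0:
n1 = XOR(u, x) = XOR(0, 0) = 0
n2 = XOR(n1, z) = XOR(0, 0) = 0
n3 = OR(n2, n1) = OR(0, 0) = 0
n4 = XOR(n1, y) = XOR(0, 1) = 1
n5 = OR(w, n4) = OR(1, 1) = 1
n6 = AND(n3, n5) = AND(0, 1) = 0
So n5 = 1 and n6 = 0.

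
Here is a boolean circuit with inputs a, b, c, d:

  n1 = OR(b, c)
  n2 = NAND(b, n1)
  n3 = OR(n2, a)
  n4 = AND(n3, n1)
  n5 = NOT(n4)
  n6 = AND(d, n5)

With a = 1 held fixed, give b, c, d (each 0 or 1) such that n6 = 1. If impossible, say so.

n6 = AND(d, n5) must be 1, so both d = 1 and n5 = 1.
n5 = NOT(n4) must be 1, so n4 = 0.
Check with a = 1 and b=0, c=0, d=1:
n1 = OR(b, c) = OR(0, 0) = 0
n2 = NAND(b, n1) = NAND(0, 0) = 1
n3 = OR(n2, a) = OR(1, 1) = 1
n4 = AND(n3, n1) = AND(1, 0) = 0
n5 = NOT(n4) = NOT 0 = 1
n6 = AND(d, n5) = AND(1, 1) = 1
So n6 = 1.

b=0 c=0 d=1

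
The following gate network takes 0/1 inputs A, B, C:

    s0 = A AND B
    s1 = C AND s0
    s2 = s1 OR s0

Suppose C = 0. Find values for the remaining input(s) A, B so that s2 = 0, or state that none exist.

A=0, B=1

s2 = s1 OR s0 must be 0, so both s1 = 0 and s0 = 0.
Check with C = 0 and A=0, B=1:
s0 = A AND B = 0 AND 1 = 0
s1 = C AND s0 = 0 AND 0 = 0
s2 = s1 OR s0 = 0 OR 0 = 0
So s2 = 0.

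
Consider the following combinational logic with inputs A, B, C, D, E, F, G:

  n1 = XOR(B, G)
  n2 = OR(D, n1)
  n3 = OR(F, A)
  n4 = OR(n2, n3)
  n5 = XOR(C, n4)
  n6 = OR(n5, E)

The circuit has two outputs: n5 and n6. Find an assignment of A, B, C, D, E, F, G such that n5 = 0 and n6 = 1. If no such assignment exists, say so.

A=1 B=1 C=1 D=1 E=1 F=0 G=0

Check with A=1 B=1 C=1 D=1 E=1 F=0 G=0:
n1 = XOR(B, G) = XOR(1, 0) = 1
n2 = OR(D, n1) = OR(1, 1) = 1
n3 = OR(F, A) = OR(0, 1) = 1
n4 = OR(n2, n3) = OR(1, 1) = 1
n5 = XOR(C, n4) = XOR(1, 1) = 0
n6 = OR(n5, E) = OR(0, 1) = 1
So n5 = 0 and n6 = 1.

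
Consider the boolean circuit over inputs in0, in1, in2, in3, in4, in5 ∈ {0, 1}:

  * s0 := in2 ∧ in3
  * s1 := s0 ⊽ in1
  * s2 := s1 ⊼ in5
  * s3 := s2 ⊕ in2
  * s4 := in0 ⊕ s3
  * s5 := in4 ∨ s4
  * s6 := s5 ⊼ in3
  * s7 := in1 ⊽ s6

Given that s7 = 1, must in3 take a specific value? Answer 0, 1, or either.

s7 = in1 ⊽ s6 must be 1, so both in1 = 0 and s6 = 0.
s6 = s5 ⊼ in3 must be 0, so both s5 = 1 and in3 = 1.
s5 = in4 ∨ s4 must be 1, so at least one of in4, s4 is 1.
Every assignment with s7 = 1 has in3 = 1; there are 12 such assignment(s).

1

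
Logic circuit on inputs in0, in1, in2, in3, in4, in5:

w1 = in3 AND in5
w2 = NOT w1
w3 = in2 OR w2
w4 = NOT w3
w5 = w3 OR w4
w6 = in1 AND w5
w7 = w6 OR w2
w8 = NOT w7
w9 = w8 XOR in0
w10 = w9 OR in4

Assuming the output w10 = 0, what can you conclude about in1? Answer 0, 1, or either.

Both values of in1 occur among assignments with w10 = 0:
  in1=0: in0=0, in1=0, in2=0, in3=0, in4=0, in5=0
  in1=1: in0=0, in1=1, in2=0, in3=0, in4=0, in5=0

either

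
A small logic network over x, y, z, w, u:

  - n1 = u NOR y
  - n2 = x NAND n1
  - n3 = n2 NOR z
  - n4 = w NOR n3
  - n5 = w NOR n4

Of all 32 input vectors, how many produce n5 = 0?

31

n5 = w NOR n4 must be 0, so at least one of w, n4 is 1.
Enumerating the 32 input combinations, 31 give n5 = 0 and 1 give n5 = 1.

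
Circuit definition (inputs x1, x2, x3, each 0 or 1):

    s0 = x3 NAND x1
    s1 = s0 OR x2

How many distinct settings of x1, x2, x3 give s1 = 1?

s1 = s0 OR x2 must be 1, so at least one of s0, x2 is 1.
Enumerating the 8 input combinations, 7 give s1 = 1 and 1 give s1 = 0.

7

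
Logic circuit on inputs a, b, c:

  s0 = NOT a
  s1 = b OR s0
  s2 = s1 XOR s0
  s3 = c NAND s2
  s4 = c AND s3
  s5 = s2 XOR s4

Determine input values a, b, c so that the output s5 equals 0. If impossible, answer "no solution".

Check with a=1, b=0, c=0:
s0 = NOT a = NOT 1 = 0
s1 = b OR s0 = 0 OR 0 = 0
s2 = s1 XOR s0 = 0 XOR 0 = 0
s3 = c NAND s2 = 0 NAND 0 = 1
s4 = c AND s3 = 0 AND 1 = 0
s5 = s2 XOR s4 = 0 XOR 0 = 0
So s5 = 0 as required.

a=1, b=0, c=0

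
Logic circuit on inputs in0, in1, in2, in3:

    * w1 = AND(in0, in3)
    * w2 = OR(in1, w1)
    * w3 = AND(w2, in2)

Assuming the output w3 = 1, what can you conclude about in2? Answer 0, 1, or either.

w3 = AND(w2, in2) must be 1, so both w2 = 1 and in2 = 1.
w2 = OR(in1, w1) must be 1, so at least one of in1, w1 is 1.
Every assignment with w3 = 1 has in2 = 1; there are 5 such assignment(s).

1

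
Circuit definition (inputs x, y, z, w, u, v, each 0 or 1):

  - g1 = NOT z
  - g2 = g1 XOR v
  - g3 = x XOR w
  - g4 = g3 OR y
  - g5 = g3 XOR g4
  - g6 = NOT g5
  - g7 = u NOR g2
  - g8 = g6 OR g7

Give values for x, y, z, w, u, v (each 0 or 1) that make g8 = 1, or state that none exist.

x=0, y=0, z=0, w=0, u=1, v=1

g8 = g6 OR g7 must be 1, so at least one of g6, g7 is 1.
Check with x=0, y=0, z=0, w=0, u=1, v=1:
g1 = NOT z = NOT 0 = 1
g2 = g1 XOR v = 1 XOR 1 = 0
g3 = x XOR w = 0 XOR 0 = 0
g4 = g3 OR y = 0 OR 0 = 0
g5 = g3 XOR g4 = 0 XOR 0 = 0
g6 = NOT g5 = NOT 0 = 1
g7 = u NOR g2 = 1 NOR 0 = 0
g8 = g6 OR g7 = 1 OR 0 = 1
So g8 = 1 as required.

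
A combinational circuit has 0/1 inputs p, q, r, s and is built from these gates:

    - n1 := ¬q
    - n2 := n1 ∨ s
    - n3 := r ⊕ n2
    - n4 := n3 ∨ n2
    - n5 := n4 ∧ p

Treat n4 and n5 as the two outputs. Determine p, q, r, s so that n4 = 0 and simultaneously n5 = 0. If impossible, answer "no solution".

p=0 q=1 r=0 s=0

Check with p=0 q=1 r=0 s=0:
n1 = ¬q = ¬1 = 0
n2 = n1 ∨ s = 0 ∨ 0 = 0
n3 = r ⊕ n2 = 0 ⊕ 0 = 0
n4 = n3 ∨ n2 = 0 ∨ 0 = 0
n5 = n4 ∧ p = 0 ∧ 0 = 0
So n4 = 0 and n5 = 0.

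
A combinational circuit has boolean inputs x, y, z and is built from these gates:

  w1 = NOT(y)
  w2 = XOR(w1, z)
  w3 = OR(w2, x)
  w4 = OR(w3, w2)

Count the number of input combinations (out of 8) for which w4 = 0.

w4 = OR(w3, w2) must be 0, so both w3 = 0 and w2 = 0.
w3 = OR(w2, x) must be 0, so both w2 = 0 and x = 0.
Enumerating the 8 input combinations, 2 give w4 = 0 and 6 give w4 = 1.

2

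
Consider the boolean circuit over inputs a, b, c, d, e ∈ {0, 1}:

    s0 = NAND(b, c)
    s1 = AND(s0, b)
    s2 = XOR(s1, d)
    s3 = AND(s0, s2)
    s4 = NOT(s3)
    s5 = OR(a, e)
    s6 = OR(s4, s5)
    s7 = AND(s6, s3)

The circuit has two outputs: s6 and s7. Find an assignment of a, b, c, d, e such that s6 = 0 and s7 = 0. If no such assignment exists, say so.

a=0 b=0 c=1 d=1 e=0

Check with a=0 b=0 c=1 d=1 e=0:
s0 = NAND(b, c) = NAND(0, 1) = 1
s1 = AND(s0, b) = AND(1, 0) = 0
s2 = XOR(s1, d) = XOR(0, 1) = 1
s3 = AND(s0, s2) = AND(1, 1) = 1
s4 = NOT(s3) = NOT 1 = 0
s5 = OR(a, e) = OR(0, 0) = 0
s6 = OR(s4, s5) = OR(0, 0) = 0
s7 = AND(s6, s3) = AND(0, 1) = 0
So s6 = 0 and s7 = 0.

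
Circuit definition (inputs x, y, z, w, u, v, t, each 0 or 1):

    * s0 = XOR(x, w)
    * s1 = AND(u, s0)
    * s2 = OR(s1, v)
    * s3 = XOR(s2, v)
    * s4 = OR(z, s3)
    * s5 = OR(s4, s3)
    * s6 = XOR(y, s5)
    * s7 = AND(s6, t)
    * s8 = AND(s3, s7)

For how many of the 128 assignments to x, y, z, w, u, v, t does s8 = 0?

s8 = AND(s3, s7) must be 0, so at least one of s3, s7 is 0.
Enumerating the 128 input combinations, 124 give s8 = 0 and 4 give s8 = 1.

124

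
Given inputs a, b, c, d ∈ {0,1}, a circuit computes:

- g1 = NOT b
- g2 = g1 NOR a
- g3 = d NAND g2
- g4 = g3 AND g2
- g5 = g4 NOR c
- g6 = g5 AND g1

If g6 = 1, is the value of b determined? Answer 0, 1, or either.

g6 = g5 AND g1 must be 1, so both g5 = 1 and g1 = 1.
g5 = g4 NOR c must be 1, so both g4 = 0 and c = 0.
Every assignment with g6 = 1 has b = 0; there are 4 such assignment(s).
  a=0, b=0, c=0, d=0
  a=0, b=0, c=0, d=1
  a=1, b=0, c=0, d=0
  a=1, b=0, c=0, d=1

0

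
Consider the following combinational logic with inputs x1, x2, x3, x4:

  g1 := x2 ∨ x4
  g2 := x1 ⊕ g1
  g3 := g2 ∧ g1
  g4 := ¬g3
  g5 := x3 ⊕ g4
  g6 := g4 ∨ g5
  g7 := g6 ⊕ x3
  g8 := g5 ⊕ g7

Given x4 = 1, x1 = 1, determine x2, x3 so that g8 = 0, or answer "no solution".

g8 = g5 ⊕ g7 must be 0, so g5 and g7 are equal.
Check with x4 = 1, x1 = 1 and x2=0, x3=1:
g1 = x2 ∨ x4 = 0 ∨ 1 = 1
g2 = x1 ⊕ g1 = 1 ⊕ 1 = 0
g3 = g2 ∧ g1 = 0 ∧ 1 = 0
g4 = ¬g3 = ¬0 = 1
g5 = x3 ⊕ g4 = 1 ⊕ 1 = 0
g6 = g4 ∨ g5 = 1 ∨ 0 = 1
g7 = g6 ⊕ x3 = 1 ⊕ 1 = 0
g8 = g5 ⊕ g7 = 0 ⊕ 0 = 0
So g8 = 0.

x2=0, x3=1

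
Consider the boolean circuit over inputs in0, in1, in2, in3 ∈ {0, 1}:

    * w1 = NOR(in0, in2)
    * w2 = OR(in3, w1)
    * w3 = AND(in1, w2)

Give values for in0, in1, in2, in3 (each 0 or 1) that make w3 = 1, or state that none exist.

w3 = AND(in1, w2) must be 1, so both in1 = 1 and w2 = 1.
Check with in0=1, in1=1, in2=0, in3=1:
w1 = NOR(in0, in2) = NOR(1, 0) = 0
w2 = OR(in3, w1) = OR(1, 0) = 1
w3 = AND(in1, w2) = AND(1, 1) = 1
So w3 = 1 as required.

in0=1, in1=1, in2=0, in3=1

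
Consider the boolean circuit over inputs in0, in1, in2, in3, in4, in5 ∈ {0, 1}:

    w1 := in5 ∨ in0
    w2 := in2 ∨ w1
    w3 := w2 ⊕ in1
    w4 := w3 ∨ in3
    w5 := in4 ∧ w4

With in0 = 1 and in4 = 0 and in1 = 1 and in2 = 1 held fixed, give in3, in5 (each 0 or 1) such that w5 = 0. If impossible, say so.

in3=1, in5=0

Check with in0 = 1 and in4 = 0 and in1 = 1 and in2 = 1 and in3=1, in5=0:
w1 = in5 ∨ in0 = 0 ∨ 1 = 1
w2 = in2 ∨ w1 = 1 ∨ 1 = 1
w3 = w2 ⊕ in1 = 1 ⊕ 1 = 0
w4 = w3 ∨ in3 = 0 ∨ 1 = 1
w5 = in4 ∧ w4 = 0 ∧ 1 = 0
So w5 = 0.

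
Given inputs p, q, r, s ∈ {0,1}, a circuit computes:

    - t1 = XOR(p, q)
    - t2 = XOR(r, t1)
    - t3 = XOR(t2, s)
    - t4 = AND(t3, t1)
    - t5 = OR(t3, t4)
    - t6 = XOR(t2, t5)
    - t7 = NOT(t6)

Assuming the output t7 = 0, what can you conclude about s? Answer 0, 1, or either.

t7 = NOT(t6) must be 0, so t6 = 1.
t6 = XOR(t2, t5) must be 1, so t2 and t5 differ.
Every assignment with t7 = 0 has s = 1; there are 8 such assignment(s).

1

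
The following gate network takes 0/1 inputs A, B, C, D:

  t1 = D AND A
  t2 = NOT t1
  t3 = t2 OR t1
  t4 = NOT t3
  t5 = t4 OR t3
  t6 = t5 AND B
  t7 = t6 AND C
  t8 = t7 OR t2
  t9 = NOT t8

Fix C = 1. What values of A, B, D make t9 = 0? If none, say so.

A=1 B=0 D=0

t9 = NOT t8 must be 0, so t8 = 1.
t8 = t7 OR t2 must be 1, so at least one of t7, t2 is 1.
Check with C = 1 and A=1, B=0, D=0:
t1 = D AND A = 0 AND 1 = 0
t2 = NOT t1 = NOT 0 = 1
t3 = t2 OR t1 = 1 OR 0 = 1
t4 = NOT t3 = NOT 1 = 0
t5 = t4 OR t3 = 0 OR 1 = 1
t6 = t5 AND B = 1 AND 0 = 0
t7 = t6 AND C = 0 AND 1 = 0
t8 = t7 OR t2 = 0 OR 1 = 1
t9 = NOT t8 = NOT 1 = 0
So t9 = 0.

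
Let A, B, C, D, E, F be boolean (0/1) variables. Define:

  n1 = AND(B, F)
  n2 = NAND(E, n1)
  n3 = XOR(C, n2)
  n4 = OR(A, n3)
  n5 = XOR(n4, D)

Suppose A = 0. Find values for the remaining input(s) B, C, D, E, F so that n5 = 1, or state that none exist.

B=0, C=1, D=1, E=1, F=1

Check with A = 0 and B=0, C=1, D=1, E=1, F=1:
n1 = AND(B, F) = AND(0, 1) = 0
n2 = NAND(E, n1) = NAND(1, 0) = 1
n3 = XOR(C, n2) = XOR(1, 1) = 0
n4 = OR(A, n3) = OR(0, 0) = 0
n5 = XOR(n4, D) = XOR(0, 1) = 1
So n5 = 1.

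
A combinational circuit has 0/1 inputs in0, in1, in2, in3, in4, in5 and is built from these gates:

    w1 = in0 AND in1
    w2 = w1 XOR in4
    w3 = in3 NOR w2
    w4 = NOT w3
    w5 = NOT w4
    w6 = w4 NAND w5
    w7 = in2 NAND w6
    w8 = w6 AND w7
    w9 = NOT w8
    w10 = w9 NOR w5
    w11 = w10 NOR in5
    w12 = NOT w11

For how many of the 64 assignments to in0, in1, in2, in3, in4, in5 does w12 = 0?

w12 = NOT w11 must be 0, so w11 = 1.
w11 = w10 NOR in5 must be 1, so both w10 = 0 and in5 = 0.
Enumerating the 64 input combinations, 20 give w12 = 0 and 44 give w12 = 1.

20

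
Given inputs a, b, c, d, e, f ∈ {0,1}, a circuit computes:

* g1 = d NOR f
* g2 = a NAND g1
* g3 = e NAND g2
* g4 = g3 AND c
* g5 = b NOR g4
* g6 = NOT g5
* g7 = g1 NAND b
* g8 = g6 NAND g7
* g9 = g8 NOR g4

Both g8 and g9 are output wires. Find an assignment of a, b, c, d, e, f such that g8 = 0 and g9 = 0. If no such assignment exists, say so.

a=0, b=0, c=1, d=1, e=0, f=1

Check with a=0, b=0, c=1, d=1, e=0, f=1:
g1 = d NOR f = 1 NOR 1 = 0
g2 = a NAND g1 = 0 NAND 0 = 1
g3 = e NAND g2 = 0 NAND 1 = 1
g4 = g3 AND c = 1 AND 1 = 1
g5 = b NOR g4 = 0 NOR 1 = 0
g6 = NOT g5 = NOT 0 = 1
g7 = g1 NAND b = 0 NAND 0 = 1
g8 = g6 NAND g7 = 1 NAND 1 = 0
g9 = g8 NOR g4 = 0 NOR 1 = 0
So g8 = 0 and g9 = 0.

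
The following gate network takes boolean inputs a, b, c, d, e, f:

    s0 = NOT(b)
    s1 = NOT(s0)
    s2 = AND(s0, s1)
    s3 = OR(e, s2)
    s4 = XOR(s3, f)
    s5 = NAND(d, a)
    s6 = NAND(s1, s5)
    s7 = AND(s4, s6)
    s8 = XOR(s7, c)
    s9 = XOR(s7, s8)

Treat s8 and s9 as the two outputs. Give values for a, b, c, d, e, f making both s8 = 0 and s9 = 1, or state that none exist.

a=1, b=0, c=1, d=0, e=1, f=0

Check with a=1, b=0, c=1, d=0, e=1, f=0:
s0 = NOT(b) = NOT 0 = 1
s1 = NOT(s0) = NOT 1 = 0
s2 = AND(s0, s1) = AND(1, 0) = 0
s3 = OR(e, s2) = OR(1, 0) = 1
s4 = XOR(s3, f) = XOR(1, 0) = 1
s5 = NAND(d, a) = NAND(0, 1) = 1
s6 = NAND(s1, s5) = NAND(0, 1) = 1
s7 = AND(s4, s6) = AND(1, 1) = 1
s8 = XOR(s7, c) = XOR(1, 1) = 0
s9 = XOR(s7, s8) = XOR(1, 0) = 1
So s8 = 0 and s9 = 1.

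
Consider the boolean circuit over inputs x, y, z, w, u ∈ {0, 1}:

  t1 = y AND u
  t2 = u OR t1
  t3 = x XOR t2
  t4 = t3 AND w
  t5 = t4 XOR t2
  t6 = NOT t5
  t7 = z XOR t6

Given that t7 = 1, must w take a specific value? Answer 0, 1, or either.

Both values of w occur among assignments with t7 = 1:
  w=0: x=0, y=0, z=0, w=0, u=0
  w=1: x=0, y=0, z=0, w=1, u=0

either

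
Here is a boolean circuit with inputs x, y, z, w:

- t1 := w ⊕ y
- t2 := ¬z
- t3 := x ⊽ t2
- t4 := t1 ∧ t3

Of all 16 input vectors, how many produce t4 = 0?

t4 = t1 ∧ t3 must be 0, so at least one of t1, t3 is 0.
Enumerating the 16 input combinations, 14 give t4 = 0 and 2 give t4 = 1.

14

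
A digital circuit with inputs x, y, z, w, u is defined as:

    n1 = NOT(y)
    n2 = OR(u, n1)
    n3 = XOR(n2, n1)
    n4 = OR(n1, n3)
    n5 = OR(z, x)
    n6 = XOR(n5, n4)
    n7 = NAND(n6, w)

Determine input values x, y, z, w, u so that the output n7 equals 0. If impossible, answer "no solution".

n7 = NAND(n6, w) must be 0, so both n6 = 1 and w = 1.
Check with x=0 y=1 z=1 w=1 u=0:
n1 = NOT(y) = NOT 1 = 0
n2 = OR(u, n1) = OR(0, 0) = 0
n3 = XOR(n2, n1) = XOR(0, 0) = 0
n4 = OR(n1, n3) = OR(0, 0) = 0
n5 = OR(z, x) = OR(1, 0) = 1
n6 = XOR(n5, n4) = XOR(1, 0) = 1
n7 = NAND(n6, w) = NAND(1, 1) = 0
So n7 = 0 as required.

x=0 y=1 z=1 w=1 u=0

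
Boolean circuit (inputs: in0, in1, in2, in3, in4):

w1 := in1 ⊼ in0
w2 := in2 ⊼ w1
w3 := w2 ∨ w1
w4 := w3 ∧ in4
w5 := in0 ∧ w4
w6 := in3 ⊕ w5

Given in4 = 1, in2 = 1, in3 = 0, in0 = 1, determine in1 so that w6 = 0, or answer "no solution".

no solution exists

With in4 = 1, in2 = 1, in3 = 0, in0 = 1 fixed, none of the 2 settings of in1 give w6 = 0.
For example, with in1=0:
w1 = in1 ⊼ in0 = 0 ⊼ 1 = 1
w2 = in2 ⊼ w1 = 1 ⊼ 1 = 0
w3 = w2 ∨ w1 = 0 ∨ 1 = 1
w4 = w3 ∧ in4 = 1 ∧ 1 = 1
w5 = in0 ∧ w4 = 1 ∧ 1 = 1
w6 = in3 ⊕ w5 = 0 ⊕ 1 = 1
giving w6 = 1 ≠ 0.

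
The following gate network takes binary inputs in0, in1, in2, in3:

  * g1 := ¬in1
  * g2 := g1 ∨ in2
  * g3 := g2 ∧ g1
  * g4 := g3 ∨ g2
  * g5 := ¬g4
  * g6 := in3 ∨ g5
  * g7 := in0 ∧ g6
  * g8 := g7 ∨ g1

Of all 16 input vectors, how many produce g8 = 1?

g8 = g7 ∨ g1 must be 1, so at least one of g7, g1 is 1.
Enumerating the 16 input combinations, 11 give g8 = 1 and 5 give g8 = 0.

11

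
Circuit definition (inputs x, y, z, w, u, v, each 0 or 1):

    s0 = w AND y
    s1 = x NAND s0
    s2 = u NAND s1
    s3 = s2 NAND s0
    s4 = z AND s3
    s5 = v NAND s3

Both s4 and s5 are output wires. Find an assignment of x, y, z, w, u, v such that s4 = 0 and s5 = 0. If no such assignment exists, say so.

x=0, y=0, z=0, w=1, u=0, v=1

Check with x=0, y=0, z=0, w=1, u=0, v=1:
s0 = w AND y = 1 AND 0 = 0
s1 = x NAND s0 = 0 NAND 0 = 1
s2 = u NAND s1 = 0 NAND 1 = 1
s3 = s2 NAND s0 = 1 NAND 0 = 1
s4 = z AND s3 = 0 AND 1 = 0
s5 = v NAND s3 = 1 NAND 1 = 0
So s4 = 0 and s5 = 0.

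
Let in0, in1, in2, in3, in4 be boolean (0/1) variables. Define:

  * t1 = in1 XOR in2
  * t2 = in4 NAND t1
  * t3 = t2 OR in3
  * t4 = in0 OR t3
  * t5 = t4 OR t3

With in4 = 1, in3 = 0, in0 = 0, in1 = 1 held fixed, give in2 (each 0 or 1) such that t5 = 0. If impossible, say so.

t5 = t4 OR t3 must be 0, so both t4 = 0 and t3 = 0.
t4 = in0 OR t3 must be 0, so both in0 = 0 and t3 = 0.
Check with in4 = 1, in3 = 0, in0 = 0, in1 = 1 and in2=0:
t1 = in1 XOR in2 = 1 XOR 0 = 1
t2 = in4 NAND t1 = 1 NAND 1 = 0
t3 = t2 OR in3 = 0 OR 0 = 0
t4 = in0 OR t3 = 0 OR 0 = 0
t5 = t4 OR t3 = 0 OR 0 = 0
So t5 = 0.

in2=0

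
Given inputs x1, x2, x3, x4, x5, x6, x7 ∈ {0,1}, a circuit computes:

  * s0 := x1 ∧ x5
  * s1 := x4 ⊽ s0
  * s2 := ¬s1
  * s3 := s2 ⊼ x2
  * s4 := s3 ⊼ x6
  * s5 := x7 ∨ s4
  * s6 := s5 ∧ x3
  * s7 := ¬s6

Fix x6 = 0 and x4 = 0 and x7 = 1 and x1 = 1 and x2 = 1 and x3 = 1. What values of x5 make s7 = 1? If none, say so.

With x6 = 0 and x4 = 0 and x7 = 1 and x1 = 1 and x2 = 1 and x3 = 1 fixed, none of the 2 settings of x5 give s7 = 1.
For example, with x5=0:
s0 = x1 ∧ x5 = 1 ∧ 0 = 0
s1 = x4 ⊽ s0 = 0 ⊽ 0 = 1
s2 = ¬s1 = ¬1 = 0
s3 = s2 ⊼ x2 = 0 ⊼ 1 = 1
s4 = s3 ⊼ x6 = 1 ⊼ 0 = 1
s5 = x7 ∨ s4 = 1 ∨ 1 = 1
s6 = s5 ∧ x3 = 1 ∧ 1 = 1
s7 = ¬s6 = ¬1 = 0
giving s7 = 0 ≠ 1.

no solution exists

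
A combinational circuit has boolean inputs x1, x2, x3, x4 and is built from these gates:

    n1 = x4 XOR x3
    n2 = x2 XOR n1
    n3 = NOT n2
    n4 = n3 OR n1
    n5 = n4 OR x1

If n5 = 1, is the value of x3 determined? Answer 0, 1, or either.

either

Both values of x3 occur among assignments with n5 = 1:
  x3=0: x1=0, x2=0, x3=0, x4=0
  x3=1: x1=0, x2=0, x3=1, x4=0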